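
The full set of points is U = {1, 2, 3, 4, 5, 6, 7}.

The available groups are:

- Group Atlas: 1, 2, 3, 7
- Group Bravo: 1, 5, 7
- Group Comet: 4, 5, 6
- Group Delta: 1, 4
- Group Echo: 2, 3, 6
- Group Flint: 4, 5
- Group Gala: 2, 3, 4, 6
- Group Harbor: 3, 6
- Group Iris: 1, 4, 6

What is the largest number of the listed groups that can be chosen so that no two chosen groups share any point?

Bravo, Gala are pairwise disjoint (Bravo={1,5,7}; Gala={2,3,4,6}).
Every remaining group overlaps one of these, and no 3 of the listed groups are pairwise disjoint, so 2 is the maximum.

2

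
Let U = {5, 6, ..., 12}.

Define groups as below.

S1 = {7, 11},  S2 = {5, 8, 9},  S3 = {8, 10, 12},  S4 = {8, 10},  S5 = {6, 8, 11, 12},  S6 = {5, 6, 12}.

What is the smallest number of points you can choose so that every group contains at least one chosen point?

The 3 points {7, 8, 12} hit every group.
The groups S1, S4, S6 are pairwise disjoint, so any hitting set needs a separate point for each — at least 3. Hence 3 is optimal.

3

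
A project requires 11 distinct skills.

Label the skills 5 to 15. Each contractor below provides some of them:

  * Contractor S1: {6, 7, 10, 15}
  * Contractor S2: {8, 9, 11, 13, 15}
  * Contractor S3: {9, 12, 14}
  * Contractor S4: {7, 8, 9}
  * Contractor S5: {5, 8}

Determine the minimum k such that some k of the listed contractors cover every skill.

4

Take {S1, S2, S3, S5}. Their union is {5, 6, 7, 8, 9, 10, 11, 12, 13, 14, 15}, which is all 11 skills.
Only S5 contains 5, so S5 is forced; the remaining 9 skills need at least 3 more contractors (each remaining contractor adds at most 4) — so at least 4 contractors are needed, and 4 is optimal.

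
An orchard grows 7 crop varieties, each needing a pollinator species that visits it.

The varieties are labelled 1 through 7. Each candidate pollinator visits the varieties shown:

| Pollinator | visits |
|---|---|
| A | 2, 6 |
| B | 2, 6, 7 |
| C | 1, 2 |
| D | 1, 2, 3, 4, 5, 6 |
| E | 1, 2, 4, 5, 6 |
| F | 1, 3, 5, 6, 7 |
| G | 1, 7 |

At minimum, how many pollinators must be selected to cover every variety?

Take {B, D}. Their union is {1, 2, 3, 4, 5, 6, 7}, which is all 7 varieties.
No single pollinator has all 7 varieties (the largest, D, has 6), so 2 is optimal.

2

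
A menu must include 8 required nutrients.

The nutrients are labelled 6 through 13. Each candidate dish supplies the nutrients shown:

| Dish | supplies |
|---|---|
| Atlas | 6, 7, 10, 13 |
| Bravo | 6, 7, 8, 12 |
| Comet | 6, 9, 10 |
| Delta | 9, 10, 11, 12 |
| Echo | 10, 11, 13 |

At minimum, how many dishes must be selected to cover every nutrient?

3

Take {Bravo, Comet, Echo}. Their union is {6, 7, 8, 9, 10, 11, 12, 13}, which is all 8 nutrients.
Only Bravo contains 8, so Bravo is forced; the remaining 4 nutrients need at least 2 more dishes (each remaining dish adds at most 3) — so at least 3 dishes are needed, and 3 is optimal.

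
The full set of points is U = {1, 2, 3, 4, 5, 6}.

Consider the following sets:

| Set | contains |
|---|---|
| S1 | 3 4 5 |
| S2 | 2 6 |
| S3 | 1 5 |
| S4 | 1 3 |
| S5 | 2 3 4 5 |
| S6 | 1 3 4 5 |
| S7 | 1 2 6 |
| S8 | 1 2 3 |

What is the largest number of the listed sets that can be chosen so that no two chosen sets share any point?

S2, S6 are pairwise disjoint (S2={2,6}; S6={1,3,4,5}).
Every remaining set overlaps one of these, and no 3 of the listed sets are pairwise disjoint, so 2 is the maximum.

2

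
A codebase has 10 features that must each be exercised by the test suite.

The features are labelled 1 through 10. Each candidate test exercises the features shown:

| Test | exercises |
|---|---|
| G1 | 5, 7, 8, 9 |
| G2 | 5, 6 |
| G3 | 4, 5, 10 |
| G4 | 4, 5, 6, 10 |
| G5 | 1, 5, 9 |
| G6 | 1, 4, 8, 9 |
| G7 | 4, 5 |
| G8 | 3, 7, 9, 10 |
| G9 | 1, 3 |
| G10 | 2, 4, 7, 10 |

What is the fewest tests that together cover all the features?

Take {G1, G2, G9, G10}. Their union is {1, 2, 3, 4, 5, 6, 7, 8, 9, 10}, which is all 10 features.
No 3 of the 10 tests cover everything (all 120 combinations miss at least one feature), so 4 is optimal.

4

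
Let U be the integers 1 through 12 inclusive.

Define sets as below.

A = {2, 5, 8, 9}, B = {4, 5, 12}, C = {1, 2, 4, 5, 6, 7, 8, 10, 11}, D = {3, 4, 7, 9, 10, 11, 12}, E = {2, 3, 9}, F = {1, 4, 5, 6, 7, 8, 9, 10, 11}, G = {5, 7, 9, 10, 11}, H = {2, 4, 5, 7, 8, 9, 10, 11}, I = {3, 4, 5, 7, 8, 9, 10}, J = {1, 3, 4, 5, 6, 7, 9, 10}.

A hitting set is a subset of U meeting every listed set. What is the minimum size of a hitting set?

T = {3, 5} meets every set (each contains at least one member of T), and |T| = 2.
The sets B, E are pairwise disjoint, so any hitting set needs a separate point for each — at least 2. Hence 2 is optimal.

2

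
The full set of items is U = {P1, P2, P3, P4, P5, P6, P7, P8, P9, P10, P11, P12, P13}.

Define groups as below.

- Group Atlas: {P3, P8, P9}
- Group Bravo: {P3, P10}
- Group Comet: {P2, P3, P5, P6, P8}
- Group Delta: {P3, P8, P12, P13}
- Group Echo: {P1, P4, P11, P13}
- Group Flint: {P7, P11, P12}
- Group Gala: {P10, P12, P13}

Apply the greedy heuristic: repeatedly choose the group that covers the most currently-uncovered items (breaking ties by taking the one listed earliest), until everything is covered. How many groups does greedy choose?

5

Greedy: pick Comet (covers 5 new) → pick Echo (covers 4 new) → pick Flint (covers 2 new) → pick Atlas (covers 1 new) → pick Bravo (covers 1 new). Total picks: 5.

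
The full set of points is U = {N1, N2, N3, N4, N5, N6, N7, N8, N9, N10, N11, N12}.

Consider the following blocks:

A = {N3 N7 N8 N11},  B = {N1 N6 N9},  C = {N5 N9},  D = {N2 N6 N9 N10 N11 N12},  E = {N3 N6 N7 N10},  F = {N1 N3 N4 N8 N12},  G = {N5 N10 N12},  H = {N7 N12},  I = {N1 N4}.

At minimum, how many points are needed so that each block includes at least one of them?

4

The 4 points {N4, N5, N6, N7} hit every block.
No choice of 3 points meets every block, so 4 is the minimum.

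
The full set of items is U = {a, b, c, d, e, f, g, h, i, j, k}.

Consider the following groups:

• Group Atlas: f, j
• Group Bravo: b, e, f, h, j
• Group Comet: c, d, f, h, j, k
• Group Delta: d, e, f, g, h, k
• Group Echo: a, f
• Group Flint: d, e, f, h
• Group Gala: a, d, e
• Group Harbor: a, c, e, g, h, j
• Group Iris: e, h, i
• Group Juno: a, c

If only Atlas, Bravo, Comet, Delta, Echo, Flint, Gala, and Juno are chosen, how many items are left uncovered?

Union of Atlas, Bravo, Comet, Delta, Echo, Flint, Gala, Juno = {a, b, c, d, e, f, g, h, j, k}.
Not covered: i — 1 item.

1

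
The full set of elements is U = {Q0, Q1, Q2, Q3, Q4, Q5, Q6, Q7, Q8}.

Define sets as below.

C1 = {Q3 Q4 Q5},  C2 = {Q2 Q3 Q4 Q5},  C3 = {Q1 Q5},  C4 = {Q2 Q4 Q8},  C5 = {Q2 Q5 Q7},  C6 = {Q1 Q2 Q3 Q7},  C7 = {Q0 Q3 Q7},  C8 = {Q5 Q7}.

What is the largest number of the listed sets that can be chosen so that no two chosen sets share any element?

3

C3, C4, C7 are pairwise disjoint (C3={Q1,Q5}; C4={Q2,Q4,Q8}; C7={Q0,Q3,Q7}).
Every remaining set overlaps one of these, and no 4 of the listed sets are pairwise disjoint, so 3 is the maximum.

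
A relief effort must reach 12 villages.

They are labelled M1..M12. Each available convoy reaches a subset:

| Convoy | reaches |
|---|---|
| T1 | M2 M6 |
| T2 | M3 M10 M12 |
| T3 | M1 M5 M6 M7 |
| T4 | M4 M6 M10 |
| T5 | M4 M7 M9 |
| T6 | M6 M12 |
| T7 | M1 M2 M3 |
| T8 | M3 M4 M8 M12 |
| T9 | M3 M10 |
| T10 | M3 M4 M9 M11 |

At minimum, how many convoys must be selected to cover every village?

5

Take {T1, T3, T4, T8, T10}. Their union is {M1, M2, M3, M4, M5, M6, M7, M8, M9, M10, M11, M12}, which is all 12 villages.
No 4 of the 10 convoys cover everything (all 210 combinations miss at least one village), so 5 is optimal.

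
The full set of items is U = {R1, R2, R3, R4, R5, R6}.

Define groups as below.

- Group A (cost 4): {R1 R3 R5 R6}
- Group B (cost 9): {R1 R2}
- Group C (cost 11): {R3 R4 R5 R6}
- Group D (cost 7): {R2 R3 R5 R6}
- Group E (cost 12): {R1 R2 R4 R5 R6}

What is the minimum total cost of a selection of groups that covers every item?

16

A, E together cover every item (A ∪ E = {R1, R2, R3, R4, R5, R6}); total cost 4 + 12 = 16.
No covering selection has total cost below 16.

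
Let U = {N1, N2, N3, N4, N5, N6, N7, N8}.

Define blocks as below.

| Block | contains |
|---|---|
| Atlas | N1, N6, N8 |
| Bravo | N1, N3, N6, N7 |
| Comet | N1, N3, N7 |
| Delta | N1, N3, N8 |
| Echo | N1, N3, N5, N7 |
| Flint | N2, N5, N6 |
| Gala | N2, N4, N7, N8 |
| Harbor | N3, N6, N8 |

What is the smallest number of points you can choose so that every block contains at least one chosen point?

H = {N1, N2, N8} meets every block (each contains at least one member of H), and |H| = 3.
No choice of 2 points meets every block, so 3 is the minimum.

3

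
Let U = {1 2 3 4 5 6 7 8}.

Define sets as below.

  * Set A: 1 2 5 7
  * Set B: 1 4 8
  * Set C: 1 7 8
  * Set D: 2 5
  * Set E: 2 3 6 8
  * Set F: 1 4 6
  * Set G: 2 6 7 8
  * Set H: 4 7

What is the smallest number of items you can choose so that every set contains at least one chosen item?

T = {1, 2, 4} meets every set (each contains at least one member of T), and |T| = 3.
No choice of 2 items meets every set, so 3 is the minimum.

3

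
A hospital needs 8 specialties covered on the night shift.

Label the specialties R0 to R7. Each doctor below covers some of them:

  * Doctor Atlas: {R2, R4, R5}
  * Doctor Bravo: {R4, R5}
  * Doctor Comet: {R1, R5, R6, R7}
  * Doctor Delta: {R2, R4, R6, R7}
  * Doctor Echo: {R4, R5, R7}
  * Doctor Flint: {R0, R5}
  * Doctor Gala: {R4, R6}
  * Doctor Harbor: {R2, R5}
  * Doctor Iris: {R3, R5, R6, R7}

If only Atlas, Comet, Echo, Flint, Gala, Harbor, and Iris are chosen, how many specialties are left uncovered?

Union of Atlas, Comet, Echo, Flint, Gala, Harbor, Iris = {R0, R1, R2, R3, R4, R5, R6, R7} — that's every specialty, so 0 are uncovered.

0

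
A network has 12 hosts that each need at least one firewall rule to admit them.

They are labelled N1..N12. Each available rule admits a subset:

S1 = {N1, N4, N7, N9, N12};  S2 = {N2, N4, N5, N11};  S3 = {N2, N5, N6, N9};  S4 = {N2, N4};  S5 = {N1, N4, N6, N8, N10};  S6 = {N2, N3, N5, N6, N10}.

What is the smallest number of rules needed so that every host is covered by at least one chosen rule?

4

Take {S1, S2, S5, S6}. Their union is {N1, N2, N3, N4, N5, N6, N7, N8, N9, N10, N11, N12}, which is all 12 hosts.
Only S5 contains N8, so S5 is forced; the remaining 7 hosts need at least 3 more rules (each remaining rule adds at most 3) — so at least 4 rules are needed, and 4 is optimal.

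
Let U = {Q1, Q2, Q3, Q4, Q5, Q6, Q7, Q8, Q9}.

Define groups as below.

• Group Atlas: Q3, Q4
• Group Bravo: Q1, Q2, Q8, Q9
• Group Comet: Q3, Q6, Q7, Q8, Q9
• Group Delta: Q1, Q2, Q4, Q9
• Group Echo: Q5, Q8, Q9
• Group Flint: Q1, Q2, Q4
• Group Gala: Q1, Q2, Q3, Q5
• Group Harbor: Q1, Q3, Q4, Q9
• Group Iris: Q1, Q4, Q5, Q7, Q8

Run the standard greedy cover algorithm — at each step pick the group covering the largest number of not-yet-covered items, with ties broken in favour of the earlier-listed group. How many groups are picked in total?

3

Greedy: pick Comet (covers 5 new) → pick Delta (covers 3 new) → pick Echo (covers 1 new). Total picks: 3.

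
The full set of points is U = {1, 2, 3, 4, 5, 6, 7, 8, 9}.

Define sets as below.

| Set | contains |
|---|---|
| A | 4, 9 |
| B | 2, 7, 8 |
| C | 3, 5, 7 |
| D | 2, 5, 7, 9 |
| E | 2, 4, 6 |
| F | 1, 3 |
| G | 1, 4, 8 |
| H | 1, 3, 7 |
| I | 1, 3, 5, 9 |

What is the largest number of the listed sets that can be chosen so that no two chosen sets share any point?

A, B, F are pairwise disjoint (A={4,9}; B={2,7,8}; F={1,3}).
Every remaining set overlaps one of these, and no 4 of the listed sets are pairwise disjoint, so 3 is the maximum.

3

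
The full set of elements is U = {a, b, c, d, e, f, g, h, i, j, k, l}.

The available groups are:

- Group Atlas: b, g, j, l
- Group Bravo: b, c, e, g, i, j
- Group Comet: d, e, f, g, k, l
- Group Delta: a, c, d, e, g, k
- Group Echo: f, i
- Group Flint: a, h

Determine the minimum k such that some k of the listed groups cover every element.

Bravo and Comet and Flint together: Bravo ∪ Comet ∪ Flint = {a, b, c, d, e, f, g, h, i, j, k, l} — every element is covered.
Only Flint contains h, so Flint is forced; the remaining 10 elements need at least 2 more groups (each remaining group adds at most 6) — so at least 3 groups are needed, and 3 is optimal.

3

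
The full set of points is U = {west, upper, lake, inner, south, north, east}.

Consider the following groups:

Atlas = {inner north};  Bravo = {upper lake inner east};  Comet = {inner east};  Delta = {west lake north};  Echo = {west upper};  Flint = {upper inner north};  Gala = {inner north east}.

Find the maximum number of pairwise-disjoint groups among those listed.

2

Comet, Delta are pairwise disjoint (Comet={inner,east}; Delta={west,lake,north}).
Every remaining group overlaps one of these, and no 3 of the listed groups are pairwise disjoint, so 2 is the maximum.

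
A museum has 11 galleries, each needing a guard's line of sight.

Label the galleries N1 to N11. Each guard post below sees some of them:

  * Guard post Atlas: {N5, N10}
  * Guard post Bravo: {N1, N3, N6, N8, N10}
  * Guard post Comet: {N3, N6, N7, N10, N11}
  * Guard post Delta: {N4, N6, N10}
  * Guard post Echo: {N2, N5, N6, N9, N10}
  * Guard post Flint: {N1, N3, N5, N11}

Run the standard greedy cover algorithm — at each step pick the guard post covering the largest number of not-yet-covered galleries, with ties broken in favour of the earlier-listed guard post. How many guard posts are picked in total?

4

Greedy: pick Bravo (covers 5 new) → pick Echo (covers 3 new) → pick Comet (covers 2 new) → pick Delta (covers 1 new). Total picks: 4.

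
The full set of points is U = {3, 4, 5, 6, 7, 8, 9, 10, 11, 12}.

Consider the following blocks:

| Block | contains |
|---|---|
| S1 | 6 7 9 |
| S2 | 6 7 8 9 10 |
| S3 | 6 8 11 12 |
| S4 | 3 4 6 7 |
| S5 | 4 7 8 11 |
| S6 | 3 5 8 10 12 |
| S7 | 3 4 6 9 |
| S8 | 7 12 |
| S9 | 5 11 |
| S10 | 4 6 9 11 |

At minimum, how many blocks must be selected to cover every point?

3

Take {S5, S6, S7}. Their union is {3, 4, 5, 6, 7, 8, 9, 10, 11, 12}, which is all 10 points.
No 2 of the 10 blocks cover everything (all 45 combinations miss at least one point), so 3 is optimal.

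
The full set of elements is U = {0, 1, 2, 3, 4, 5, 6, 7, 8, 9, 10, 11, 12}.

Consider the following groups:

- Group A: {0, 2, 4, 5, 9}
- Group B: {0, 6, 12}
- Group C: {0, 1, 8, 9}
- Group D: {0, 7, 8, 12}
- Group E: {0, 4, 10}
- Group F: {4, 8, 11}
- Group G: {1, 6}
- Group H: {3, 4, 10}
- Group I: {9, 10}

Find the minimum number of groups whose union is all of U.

A and D and F and G and H together: A ∪ D ∪ F ∪ G ∪ H = {0, 1, 2, 3, 4, 5, 6, 7, 8, 9, 10, 11, 12} — every element is covered.
No 4 of the 9 groups cover everything (all 126 combinations miss at least one element), so 5 is optimal.

5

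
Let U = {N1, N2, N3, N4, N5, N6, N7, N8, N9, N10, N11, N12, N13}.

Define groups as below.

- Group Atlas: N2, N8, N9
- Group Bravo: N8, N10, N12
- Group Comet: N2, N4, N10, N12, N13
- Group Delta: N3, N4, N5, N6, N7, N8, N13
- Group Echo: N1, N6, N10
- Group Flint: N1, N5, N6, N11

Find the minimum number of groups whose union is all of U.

4

Atlas and Bravo and Delta and Flint together: Atlas ∪ Bravo ∪ Delta ∪ Flint = {N1, N2, N3, N4, N5, N6, N7, N8, N9, N10, N11, N12, N13} — every point is covered.
No 3 of the 6 groups cover everything (all 20 combinations miss at least one point), so 4 is optimal.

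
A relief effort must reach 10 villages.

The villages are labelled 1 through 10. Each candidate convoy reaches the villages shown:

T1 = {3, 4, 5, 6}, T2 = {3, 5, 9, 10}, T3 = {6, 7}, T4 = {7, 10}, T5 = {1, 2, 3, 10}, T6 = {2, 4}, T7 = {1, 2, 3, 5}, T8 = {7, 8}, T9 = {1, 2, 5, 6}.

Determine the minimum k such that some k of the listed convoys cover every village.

Take {T1, T2, T5, T8}. Their union is {1, 2, 3, 4, 5, 6, 7, 8, 9, 10}, which is all 10 villages.
No 3 of the 9 convoys cover everything (all 84 combinations miss at least one village), so 4 is optimal.

4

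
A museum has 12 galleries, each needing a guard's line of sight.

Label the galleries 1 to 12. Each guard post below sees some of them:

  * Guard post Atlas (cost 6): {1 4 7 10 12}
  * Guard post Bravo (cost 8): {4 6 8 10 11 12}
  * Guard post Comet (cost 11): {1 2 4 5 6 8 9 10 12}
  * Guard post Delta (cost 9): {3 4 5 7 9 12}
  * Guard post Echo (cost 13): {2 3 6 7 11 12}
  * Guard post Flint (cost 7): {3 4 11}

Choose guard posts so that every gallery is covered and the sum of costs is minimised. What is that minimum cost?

Atlas, Comet, Flint together cover every gallery (Atlas ∪ Comet ∪ Flint = {1, 2, 3, 4, 5, 6, 7, 8, 9, 10, 11, 12}); total cost 6 + 11 + 7 = 24.
No covering selection has total cost below 24.

24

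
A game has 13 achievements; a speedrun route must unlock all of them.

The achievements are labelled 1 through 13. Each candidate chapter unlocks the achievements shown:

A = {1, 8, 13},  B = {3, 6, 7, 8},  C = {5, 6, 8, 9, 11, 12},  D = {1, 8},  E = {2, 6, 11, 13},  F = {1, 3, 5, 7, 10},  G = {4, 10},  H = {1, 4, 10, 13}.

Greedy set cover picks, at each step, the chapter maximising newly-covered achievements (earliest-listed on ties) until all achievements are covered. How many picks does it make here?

Greedy: pick C (covers 6 new) → pick F (covers 4 new) → pick E (covers 2 new) → pick G (covers 1 new). Total picks: 4.

4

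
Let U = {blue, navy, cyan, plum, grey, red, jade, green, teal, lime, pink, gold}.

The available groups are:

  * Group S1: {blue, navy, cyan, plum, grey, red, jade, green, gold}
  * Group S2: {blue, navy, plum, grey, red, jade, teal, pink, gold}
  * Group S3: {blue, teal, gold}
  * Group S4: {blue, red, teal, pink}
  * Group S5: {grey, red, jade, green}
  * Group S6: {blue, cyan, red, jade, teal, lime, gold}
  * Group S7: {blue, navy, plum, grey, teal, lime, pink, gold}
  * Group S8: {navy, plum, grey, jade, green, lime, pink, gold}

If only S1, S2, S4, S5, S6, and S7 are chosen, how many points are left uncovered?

0

Union of S1, S2, S4, S5, S6, S7 = {blue, navy, cyan, plum, grey, red, jade, green, teal, lime, pink, gold} — that's every point, so 0 are uncovered.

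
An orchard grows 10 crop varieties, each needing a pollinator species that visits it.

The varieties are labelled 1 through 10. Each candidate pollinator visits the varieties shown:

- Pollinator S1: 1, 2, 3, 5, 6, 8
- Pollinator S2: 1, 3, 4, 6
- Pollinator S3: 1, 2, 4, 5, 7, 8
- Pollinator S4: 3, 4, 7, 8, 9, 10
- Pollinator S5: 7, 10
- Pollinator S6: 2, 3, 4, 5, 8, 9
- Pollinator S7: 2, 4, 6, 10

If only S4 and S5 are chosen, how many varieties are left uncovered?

Union of S4, S5 = {3, 4, 7, 8, 9, 10}.
Not covered: 1, 2, 5, 6 — 4 varieties.

4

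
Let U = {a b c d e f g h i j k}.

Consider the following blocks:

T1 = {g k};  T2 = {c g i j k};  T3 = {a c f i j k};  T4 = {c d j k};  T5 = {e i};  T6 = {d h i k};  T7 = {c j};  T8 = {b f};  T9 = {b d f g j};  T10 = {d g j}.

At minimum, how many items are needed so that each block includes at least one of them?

4

The 4 items {b, g, i, j} hit every block.
The blocks T1, T5, T7, T8 are pairwise disjoint, so any hitting set needs a separate item for each — at least 4. Hence 4 is optimal.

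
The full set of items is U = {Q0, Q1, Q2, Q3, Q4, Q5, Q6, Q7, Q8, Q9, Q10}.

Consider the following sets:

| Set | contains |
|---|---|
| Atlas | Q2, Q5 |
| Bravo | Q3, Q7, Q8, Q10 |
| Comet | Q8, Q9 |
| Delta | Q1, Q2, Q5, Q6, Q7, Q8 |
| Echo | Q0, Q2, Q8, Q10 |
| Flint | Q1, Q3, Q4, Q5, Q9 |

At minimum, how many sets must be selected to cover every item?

3

Take {Delta, Echo, Flint}. Their union is {Q0, Q1, Q2, Q3, Q4, Q5, Q6, Q7, Q8, Q9, Q10}, which is all 11 items.
Only Echo contains Q0, so Echo is forced; the remaining 7 items need at least 2 more sets (each remaining set adds at most 5) — so at least 3 sets are needed, and 3 is optimal.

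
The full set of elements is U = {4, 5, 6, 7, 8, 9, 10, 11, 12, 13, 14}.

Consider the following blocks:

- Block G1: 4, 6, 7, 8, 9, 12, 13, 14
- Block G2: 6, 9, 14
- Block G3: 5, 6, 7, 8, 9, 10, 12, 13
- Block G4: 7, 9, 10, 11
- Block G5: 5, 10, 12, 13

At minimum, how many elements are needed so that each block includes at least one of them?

Take H = {5, 9}. Each listed block contains at least one of these, so H is a hitting set of size 2.
The blocks G2, G5 are pairwise disjoint, so any hitting set needs a separate element for each — at least 2. Hence 2 is optimal.

2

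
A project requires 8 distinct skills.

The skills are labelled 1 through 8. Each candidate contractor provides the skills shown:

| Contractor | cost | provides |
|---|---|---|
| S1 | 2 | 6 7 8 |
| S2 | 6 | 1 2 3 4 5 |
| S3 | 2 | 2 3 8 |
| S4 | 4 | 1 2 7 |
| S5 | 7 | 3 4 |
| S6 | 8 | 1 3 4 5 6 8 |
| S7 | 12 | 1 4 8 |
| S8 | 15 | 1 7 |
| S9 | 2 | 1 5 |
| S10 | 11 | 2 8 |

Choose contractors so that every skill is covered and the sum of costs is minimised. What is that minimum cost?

S1, S2 together cover every skill (S1 ∪ S2 = {1, 2, 3, 4, 5, 6, 7, 8}); total cost 2 + 6 = 8.
The greedy pick S1, S3, S9, S2 costs 12; no covering selection beats 8.

8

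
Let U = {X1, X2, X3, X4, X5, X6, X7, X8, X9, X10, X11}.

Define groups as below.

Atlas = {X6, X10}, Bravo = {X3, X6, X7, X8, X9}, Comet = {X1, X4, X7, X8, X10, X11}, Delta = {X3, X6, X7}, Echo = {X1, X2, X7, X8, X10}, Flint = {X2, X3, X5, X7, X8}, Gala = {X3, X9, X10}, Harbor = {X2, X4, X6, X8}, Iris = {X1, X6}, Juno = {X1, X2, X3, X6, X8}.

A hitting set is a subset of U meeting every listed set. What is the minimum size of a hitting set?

H = {X6, X8, X9} meets every group (each contains at least one member of H), and |H| = 3.
No choice of 2 points meets every group, so 3 is the minimum.

3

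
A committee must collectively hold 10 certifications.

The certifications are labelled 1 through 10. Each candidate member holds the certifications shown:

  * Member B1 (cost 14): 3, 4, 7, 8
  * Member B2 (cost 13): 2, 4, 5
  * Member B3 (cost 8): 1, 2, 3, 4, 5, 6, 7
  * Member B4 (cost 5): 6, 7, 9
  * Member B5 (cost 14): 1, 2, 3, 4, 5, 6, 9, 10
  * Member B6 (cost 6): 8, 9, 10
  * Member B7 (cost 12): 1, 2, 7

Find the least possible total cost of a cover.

B3, B6 together cover every certification (B3 ∪ B6 = {1, 2, 3, 4, 5, 6, 7, 8, 9, 10}); total cost 8 + 6 = 14.
No covering selection has total cost below 14.

14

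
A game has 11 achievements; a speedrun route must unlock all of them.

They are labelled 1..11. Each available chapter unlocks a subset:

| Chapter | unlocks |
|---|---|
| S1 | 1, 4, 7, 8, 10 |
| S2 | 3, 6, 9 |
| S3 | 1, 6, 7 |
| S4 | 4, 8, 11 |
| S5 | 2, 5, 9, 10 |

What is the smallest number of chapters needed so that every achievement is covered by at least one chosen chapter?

4

S1 and S2 and S4 and S5 together: S1 ∪ S2 ∪ S4 ∪ S5 = {1, 2, 3, 4, 5, 6, 7, 8, 9, 10, 11} — every achievement is covered.
No 3 of the 5 chapters cover everything (all 10 combinations miss at least one achievement), so 4 is optimal.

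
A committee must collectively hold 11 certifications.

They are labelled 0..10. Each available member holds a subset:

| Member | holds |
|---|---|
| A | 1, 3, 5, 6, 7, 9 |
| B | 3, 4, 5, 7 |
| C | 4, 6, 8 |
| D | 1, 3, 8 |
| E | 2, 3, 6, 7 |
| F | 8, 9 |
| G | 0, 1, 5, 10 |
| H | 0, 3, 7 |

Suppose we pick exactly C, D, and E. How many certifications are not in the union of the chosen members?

4

Union of C, D, E = {1, 2, 3, 4, 6, 7, 8}.
Not covered: 0, 5, 9, 10 — 4 certifications.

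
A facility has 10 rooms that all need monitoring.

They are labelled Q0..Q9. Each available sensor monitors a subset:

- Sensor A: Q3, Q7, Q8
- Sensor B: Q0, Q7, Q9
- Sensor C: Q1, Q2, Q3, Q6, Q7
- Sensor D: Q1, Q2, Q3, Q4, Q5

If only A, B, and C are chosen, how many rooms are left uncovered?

Union of A, B, C = {Q0, Q1, Q2, Q3, Q6, Q7, Q8, Q9}.
Not covered: Q4, Q5 — 2 rooms.

2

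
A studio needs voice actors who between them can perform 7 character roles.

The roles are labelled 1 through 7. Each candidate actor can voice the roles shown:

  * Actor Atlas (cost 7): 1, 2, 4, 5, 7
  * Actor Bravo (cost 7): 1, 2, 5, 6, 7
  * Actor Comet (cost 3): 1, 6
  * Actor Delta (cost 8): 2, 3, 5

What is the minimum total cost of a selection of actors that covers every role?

Atlas, Comet, Delta together cover every role (Atlas ∪ Comet ∪ Delta = {1, 2, 3, 4, 5, 6, 7}); total cost 7 + 3 + 8 = 18.
No covering selection has total cost below 18.

18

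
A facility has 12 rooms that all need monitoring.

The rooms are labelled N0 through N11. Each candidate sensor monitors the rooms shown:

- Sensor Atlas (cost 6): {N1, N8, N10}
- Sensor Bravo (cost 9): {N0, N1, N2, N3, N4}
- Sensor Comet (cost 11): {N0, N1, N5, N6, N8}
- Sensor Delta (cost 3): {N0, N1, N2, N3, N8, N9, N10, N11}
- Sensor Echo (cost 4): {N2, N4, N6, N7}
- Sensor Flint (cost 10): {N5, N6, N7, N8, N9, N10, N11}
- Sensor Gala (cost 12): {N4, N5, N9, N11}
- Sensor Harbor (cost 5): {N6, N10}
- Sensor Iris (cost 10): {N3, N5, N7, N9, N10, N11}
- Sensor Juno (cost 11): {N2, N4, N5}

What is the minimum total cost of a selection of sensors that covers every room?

17

Delta, Echo, Iris together cover every room (Delta ∪ Echo ∪ Iris = {N0, N1, N2, N3, N4, N5, N6, N7, N8, N9, N10, N11}); total cost 3 + 4 + 10 = 17.
No covering selection has total cost below 17.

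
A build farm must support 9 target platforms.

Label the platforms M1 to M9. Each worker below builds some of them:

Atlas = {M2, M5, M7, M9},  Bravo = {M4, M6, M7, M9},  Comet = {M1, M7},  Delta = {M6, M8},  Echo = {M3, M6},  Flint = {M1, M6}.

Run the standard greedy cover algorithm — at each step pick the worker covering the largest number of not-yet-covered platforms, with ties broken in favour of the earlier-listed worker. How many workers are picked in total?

5

Greedy: pick Atlas (covers 4 new) → pick Bravo (covers 2 new) → pick Comet (covers 1 new) → pick Delta (covers 1 new) → pick Echo (covers 1 new). Total picks: 5.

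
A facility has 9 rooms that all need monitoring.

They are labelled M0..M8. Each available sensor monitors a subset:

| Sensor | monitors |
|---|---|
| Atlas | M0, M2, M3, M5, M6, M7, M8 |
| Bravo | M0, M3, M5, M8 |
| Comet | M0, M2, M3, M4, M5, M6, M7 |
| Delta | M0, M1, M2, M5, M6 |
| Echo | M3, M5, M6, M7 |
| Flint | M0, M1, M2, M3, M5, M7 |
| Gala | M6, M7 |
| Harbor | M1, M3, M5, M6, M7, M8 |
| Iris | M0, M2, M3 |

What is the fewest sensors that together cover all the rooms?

2

Take {Comet, Harbor}. Their union is {M0, M1, M2, M3, M4, M5, M6, M7, M8}, which is all 9 rooms.
No single sensor has all 9 rooms (the largest, Atlas, has 7), so 2 is optimal.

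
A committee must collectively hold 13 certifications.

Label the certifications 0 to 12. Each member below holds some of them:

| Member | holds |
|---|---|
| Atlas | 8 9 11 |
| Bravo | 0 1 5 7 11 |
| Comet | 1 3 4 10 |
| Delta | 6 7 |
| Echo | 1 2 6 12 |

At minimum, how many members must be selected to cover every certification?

Atlas and Bravo and Comet and Echo together: Atlas ∪ Bravo ∪ Comet ∪ Echo = {0, 1, 2, 3, 4, 5, 6, 7, 8, 9, 10, 11, 12} — every certification is covered.
Only Bravo contains 0, so Bravo is forced; the remaining 8 certifications need at least 3 more members (each remaining member adds at most 3) — so at least 4 members are needed, and 4 is optimal.

4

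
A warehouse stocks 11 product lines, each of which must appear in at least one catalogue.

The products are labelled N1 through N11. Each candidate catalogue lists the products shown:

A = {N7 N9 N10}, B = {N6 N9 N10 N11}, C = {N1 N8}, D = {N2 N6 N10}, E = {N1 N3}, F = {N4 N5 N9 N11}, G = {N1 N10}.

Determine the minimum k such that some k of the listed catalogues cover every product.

5

A and C and D and E and F together: A ∪ C ∪ D ∪ E ∪ F = {N1, N2, N3, N4, N5, N6, N7, N8, N9, N10, N11} — every product is covered.
No 4 of the 7 catalogues cover everything (all 35 combinations miss at least one product), so 5 is optimal.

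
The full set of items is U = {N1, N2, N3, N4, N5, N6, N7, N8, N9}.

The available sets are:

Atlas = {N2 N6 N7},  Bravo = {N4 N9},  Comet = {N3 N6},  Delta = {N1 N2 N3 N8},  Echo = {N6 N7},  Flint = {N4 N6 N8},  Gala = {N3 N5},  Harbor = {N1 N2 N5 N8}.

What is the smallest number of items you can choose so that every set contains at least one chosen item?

The 4 items {N1, N3, N6, N9} hit every set.
No choice of 3 items meets every set, so 4 is the minimum.

4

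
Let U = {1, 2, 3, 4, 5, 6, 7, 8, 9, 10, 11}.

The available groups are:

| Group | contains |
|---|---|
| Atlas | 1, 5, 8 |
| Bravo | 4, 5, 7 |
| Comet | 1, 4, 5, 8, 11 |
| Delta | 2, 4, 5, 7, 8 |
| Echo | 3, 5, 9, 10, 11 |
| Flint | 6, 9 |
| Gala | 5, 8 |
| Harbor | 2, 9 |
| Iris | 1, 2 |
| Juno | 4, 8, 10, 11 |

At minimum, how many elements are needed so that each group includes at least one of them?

4

H = {2, 5, 6, 11} meets every group (each contains at least one member of H), and |H| = 4.
No choice of 3 elements meets every group, so 4 is the minimum.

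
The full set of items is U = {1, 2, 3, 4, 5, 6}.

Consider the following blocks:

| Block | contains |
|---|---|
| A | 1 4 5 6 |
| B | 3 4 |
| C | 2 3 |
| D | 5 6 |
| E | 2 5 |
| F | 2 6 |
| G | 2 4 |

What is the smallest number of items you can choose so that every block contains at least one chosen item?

3

H = {2, 3, 6} meets every block (each contains at least one member of H), and |H| = 3.
No choice of 2 items meets every block, so 3 is the minimum.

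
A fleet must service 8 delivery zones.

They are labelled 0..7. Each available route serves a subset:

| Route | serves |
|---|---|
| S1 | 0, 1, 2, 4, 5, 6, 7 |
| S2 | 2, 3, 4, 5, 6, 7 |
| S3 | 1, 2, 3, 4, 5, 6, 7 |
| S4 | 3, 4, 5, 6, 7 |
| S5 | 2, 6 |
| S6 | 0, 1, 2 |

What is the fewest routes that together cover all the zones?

S4 and S6 together: S4 ∪ S6 = {0, 1, 2, 3, 4, 5, 6, 7} — every zone is covered.
No single route has all 8 zones (the largest, S1, has 7), so 2 is optimal.

2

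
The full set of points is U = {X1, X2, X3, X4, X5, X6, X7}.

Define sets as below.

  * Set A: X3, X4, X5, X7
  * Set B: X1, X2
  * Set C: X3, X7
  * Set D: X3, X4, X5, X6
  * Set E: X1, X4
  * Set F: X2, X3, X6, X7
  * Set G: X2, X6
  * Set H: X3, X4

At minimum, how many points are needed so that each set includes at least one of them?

The 3 points {X1, X3, X6} hit every set.
The sets C, E, G are pairwise disjoint, so any hitting set needs a separate point for each — at least 3. Hence 3 is optimal.

3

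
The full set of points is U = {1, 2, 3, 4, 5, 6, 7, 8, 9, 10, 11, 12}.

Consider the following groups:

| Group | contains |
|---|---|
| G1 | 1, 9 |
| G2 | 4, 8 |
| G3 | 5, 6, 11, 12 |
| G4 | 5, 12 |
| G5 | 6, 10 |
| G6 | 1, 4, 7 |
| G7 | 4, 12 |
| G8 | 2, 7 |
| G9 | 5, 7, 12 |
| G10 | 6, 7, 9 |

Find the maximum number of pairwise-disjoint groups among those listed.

5

G1, G2, G4, G5, G8 are pairwise disjoint (G1={1,9}; G2={4,8}; G4={5,12}; G5={6,10}; G8={2,7}).
Every remaining group overlaps one of these, and no 6 of the listed groups are pairwise disjoint, so 5 is the maximum.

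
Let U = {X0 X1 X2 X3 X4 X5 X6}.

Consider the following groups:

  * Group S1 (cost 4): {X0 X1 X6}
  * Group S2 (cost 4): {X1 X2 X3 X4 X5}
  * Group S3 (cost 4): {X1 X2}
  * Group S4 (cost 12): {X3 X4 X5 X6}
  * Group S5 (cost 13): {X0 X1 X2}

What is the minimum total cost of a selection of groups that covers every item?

S1, S2 together cover every item (S1 ∪ S2 = {X0, X1, X2, X3, X4, X5, X6}); total cost 4 + 4 = 8.
No covering selection has total cost below 8.

8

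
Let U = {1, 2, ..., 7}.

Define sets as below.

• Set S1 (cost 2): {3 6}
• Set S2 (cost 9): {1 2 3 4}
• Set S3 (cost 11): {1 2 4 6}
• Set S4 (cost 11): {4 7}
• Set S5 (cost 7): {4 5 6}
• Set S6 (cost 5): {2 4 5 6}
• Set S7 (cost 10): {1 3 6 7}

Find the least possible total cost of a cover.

15

S6, S7 together cover every element (S6 ∪ S7 = {1, 2, 3, 4, 5, 6, 7}); total cost 5 + 10 = 15.
The greedy pick S1, S6, S7 costs 17; no covering selection beats 15.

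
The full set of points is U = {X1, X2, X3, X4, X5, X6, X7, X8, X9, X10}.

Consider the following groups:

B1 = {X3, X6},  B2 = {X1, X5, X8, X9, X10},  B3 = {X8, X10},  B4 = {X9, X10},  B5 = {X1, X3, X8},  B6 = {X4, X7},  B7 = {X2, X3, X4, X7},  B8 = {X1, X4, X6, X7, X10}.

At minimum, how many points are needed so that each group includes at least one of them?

3

The 3 points {X3, X4, X10} hit every group.
The groups B1, B2, B6 are pairwise disjoint, so any hitting set needs a separate point for each — at least 3. Hence 3 is optimal.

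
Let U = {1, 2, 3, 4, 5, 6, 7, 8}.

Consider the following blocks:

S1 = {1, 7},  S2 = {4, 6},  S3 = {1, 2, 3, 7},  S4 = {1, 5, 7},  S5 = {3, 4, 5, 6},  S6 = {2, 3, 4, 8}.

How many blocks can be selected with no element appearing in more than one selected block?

2

S2, S4 are pairwise disjoint (S2={4,6}; S4={1,5,7}).
Every remaining block overlaps one of these, and no 3 of the listed blocks are pairwise disjoint, so 2 is the maximum.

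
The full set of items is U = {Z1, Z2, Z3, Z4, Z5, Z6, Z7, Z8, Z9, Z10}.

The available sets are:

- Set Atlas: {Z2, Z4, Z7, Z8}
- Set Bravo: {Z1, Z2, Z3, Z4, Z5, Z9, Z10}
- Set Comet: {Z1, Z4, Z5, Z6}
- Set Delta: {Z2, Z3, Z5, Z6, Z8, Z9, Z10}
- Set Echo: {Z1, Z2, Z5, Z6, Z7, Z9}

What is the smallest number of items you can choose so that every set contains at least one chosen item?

The 2 items {Z5, Z7} hit every set.
No single item lies in every set, so at least 2 are needed and 2 is optimal.

2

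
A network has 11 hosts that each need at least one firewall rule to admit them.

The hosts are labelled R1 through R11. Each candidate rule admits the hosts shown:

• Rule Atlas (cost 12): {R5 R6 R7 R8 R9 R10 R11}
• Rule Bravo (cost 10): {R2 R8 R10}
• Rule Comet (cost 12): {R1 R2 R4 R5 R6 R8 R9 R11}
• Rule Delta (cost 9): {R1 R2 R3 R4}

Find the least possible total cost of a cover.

Atlas, Delta together cover every host (Atlas ∪ Delta = {R1, R2, R3, R4, R5, R6, R7, R8, R9, R10, R11}); total cost 12 + 9 = 21.
The greedy pick Comet, Atlas, Delta costs 33; no covering selection beats 21.

21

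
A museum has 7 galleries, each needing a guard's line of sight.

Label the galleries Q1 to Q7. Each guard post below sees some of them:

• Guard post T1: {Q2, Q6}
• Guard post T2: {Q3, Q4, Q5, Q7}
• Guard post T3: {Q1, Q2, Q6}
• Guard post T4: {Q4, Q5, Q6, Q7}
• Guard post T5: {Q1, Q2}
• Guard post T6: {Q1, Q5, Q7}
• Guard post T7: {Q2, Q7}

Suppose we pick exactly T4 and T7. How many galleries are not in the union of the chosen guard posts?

2

Union of T4, T7 = {Q2, Q4, Q5, Q6, Q7}.
Not covered: Q1, Q3 — 2 galleries.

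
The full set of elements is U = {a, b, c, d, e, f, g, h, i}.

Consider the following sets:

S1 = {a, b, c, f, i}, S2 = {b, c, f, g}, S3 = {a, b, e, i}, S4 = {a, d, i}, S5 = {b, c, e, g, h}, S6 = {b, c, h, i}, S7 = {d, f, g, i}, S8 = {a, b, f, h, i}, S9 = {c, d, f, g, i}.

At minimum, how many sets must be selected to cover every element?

3

S4 and S5 and S9 together: S4 ∪ S5 ∪ S9 = {a, b, c, d, e, f, g, h, i} — every element is covered.
No 2 of the 9 sets cover everything (all 36 combinations miss at least one element), so 3 is optimal.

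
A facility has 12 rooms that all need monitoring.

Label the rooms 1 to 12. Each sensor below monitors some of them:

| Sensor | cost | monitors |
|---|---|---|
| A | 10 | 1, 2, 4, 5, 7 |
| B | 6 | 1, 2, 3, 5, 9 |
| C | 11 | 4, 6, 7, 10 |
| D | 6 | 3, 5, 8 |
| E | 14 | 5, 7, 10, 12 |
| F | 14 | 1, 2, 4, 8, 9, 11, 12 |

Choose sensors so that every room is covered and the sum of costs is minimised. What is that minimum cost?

B, C, F together cover every room (B ∪ C ∪ F = {1, 2, 3, 4, 5, 6, 7, 8, 9, 10, 11, 12}); total cost 6 + 11 + 14 = 31.
No covering selection has total cost below 31.

31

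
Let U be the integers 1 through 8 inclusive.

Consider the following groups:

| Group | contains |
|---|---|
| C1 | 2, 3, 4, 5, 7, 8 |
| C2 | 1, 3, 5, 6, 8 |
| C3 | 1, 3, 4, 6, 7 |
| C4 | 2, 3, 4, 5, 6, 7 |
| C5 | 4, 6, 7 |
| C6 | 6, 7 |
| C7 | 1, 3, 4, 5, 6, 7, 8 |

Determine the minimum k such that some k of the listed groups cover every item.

C1 and C3 together: C1 ∪ C3 = {1, 2, 3, 4, 5, 6, 7, 8} — every item is covered.
No single group has all 8 items (the largest, C7, has 7), so 2 is optimal.

2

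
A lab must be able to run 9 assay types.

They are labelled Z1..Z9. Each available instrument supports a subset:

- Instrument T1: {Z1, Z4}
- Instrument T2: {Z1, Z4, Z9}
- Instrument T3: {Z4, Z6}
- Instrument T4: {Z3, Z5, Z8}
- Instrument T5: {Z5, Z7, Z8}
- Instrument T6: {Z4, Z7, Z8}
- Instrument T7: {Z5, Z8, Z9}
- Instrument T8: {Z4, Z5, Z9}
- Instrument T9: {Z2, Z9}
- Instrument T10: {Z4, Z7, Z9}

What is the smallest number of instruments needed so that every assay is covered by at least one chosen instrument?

Take {T2, T3, T4, T9, T10}. Their union is {Z1, Z2, Z3, Z4, Z5, Z6, Z7, Z8, Z9}, which is all 9 assays.
No 4 of the 10 instruments cover everything (all 210 combinations miss at least one assay), so 5 is optimal.

5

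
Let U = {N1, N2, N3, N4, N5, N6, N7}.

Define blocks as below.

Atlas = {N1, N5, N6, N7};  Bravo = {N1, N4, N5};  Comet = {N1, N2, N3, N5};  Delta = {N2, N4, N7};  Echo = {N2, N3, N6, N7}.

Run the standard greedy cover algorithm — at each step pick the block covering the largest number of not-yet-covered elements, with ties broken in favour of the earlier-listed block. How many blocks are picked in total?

Greedy: pick Atlas (covers 4 new) → pick Comet (covers 2 new) → pick Bravo (covers 1 new). Total picks: 3.
(The true minimum cover uses only 2 blocks, so greedy is not optimal here.)

3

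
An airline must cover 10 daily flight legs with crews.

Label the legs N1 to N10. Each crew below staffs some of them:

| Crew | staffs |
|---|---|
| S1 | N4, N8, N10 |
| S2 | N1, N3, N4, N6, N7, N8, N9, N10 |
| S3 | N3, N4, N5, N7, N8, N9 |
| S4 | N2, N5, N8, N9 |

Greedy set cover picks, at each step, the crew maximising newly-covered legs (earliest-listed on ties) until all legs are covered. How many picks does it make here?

Greedy: pick S2 (covers 8 new) → pick S4 (covers 2 new). Total picks: 2.

2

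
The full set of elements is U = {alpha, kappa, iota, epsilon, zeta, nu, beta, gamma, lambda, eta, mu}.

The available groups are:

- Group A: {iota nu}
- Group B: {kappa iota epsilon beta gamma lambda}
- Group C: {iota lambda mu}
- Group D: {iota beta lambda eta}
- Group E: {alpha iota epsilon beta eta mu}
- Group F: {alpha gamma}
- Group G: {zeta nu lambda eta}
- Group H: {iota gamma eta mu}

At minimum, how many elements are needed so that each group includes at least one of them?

Take T = {alpha, iota, eta}. Each listed group contains at least one of these, so T is a hitting set of size 3.
No choice of 2 elements meets every group, so 3 is the minimum.

3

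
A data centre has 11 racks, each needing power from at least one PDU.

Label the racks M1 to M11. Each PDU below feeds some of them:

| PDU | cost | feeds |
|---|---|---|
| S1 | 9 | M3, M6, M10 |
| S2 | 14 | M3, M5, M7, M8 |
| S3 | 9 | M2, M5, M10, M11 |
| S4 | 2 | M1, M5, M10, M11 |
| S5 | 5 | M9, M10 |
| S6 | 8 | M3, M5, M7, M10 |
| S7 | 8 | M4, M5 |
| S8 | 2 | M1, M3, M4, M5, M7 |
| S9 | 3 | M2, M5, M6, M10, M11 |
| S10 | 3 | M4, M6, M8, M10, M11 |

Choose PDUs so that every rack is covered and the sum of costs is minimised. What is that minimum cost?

13

S5, S8, S9, S10 together cover every rack (S5 ∪ S8 ∪ S9 ∪ S10 = {M1, M2, M3, M4, M5, M6, M7, M8, M9, M10, M11}); total cost 5 + 2 + 3 + 3 = 13.
No covering selection has total cost below 13.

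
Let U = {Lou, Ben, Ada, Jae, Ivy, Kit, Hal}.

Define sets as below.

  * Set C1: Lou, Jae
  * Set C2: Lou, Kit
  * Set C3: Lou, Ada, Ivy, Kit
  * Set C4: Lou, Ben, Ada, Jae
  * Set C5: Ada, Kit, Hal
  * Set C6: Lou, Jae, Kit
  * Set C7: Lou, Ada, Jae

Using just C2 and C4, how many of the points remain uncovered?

Union of C2, C4 = {Lou, Ben, Ada, Jae, Kit}.
Not covered: Ivy, Hal — 2 points.

2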